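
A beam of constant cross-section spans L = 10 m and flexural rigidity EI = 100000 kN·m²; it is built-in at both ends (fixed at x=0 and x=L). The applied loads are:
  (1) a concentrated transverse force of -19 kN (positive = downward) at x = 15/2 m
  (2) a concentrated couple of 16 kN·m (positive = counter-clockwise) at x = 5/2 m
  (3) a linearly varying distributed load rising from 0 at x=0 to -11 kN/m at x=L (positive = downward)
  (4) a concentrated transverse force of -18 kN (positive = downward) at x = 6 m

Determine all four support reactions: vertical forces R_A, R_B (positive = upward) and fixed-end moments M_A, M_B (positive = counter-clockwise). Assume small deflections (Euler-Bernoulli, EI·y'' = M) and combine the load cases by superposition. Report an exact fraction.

R_A = -96019/4000 kN, M_A = -158047/2400 kN·m, R_B = -271981/4000 kN, M_B = 90111/800 kN·m

Load 1 — point force P=-19 kN at a=15/2 m (b=L-a=5/2):
  R_A = Pb²(3a+b)/L³ = (-19)·(5/2)²·(3·(15/2)+(5/2))/10³ = -95/32 kN
  M_A = Pab²/L² = (-19)·(15/2)·(5/2)²/10² = -285/32 kN·m
  R_B = Pa²(a+3b)/L³ = (-19)·(15/2)²·((15/2)+3·(5/2))/10³ = -513/32 kN
  M_B = -Pa²b/L² = -(-19)·(15/2)²·(5/2)/10² = 855/32 kN·m
Load 2 — applied couple M₀=16 kN·m at a=5/2 m (b=L-a=15/2):
  R_A = 6M₀ab/L³ = 6·16·(5/2)·(15/2)/10³ = 9/5 kN
  M_A = M₀b(2a-b)/L² = 16·(15/2)·(2·(5/2)-(15/2))/10² = -3 kN·m
  R_B = -6M₀ab/L³ = -6·16·(5/2)·(15/2)/10³ = -9/5 kN
  M_B = M₀a(2b-a)/L² = 16·(5/2)·(2·(15/2)-(5/2))/10² = 5 kN·m
Load 3 — triangular load w₀=-11 kN/m (0→w₀ over full span):
  R_A = 3w₀L/20 = 3·(-11)·10/20 = -33/2 kN
  M_A = w₀L²/30 = (-11)·10²/30 = -110/3 kN·m
  R_B = 7w₀L/20 = 7·(-11)·10/20 = -77/2 kN
  M_B = -w₀L²/20 = -(-11)·10²/20 = 55 kN·m
Load 4 — point force P=-18 kN at a=6 m (b=L-a=4):
  R_A = Pb²(3a+b)/L³ = (-18)·4²·(3·6+4)/10³ = -792/125 kN
  M_A = Pab²/L² = (-18)·6·4²/10² = -432/25 kN·m
  R_B = Pa²(a+3b)/L³ = (-18)·6²·(6+3·4)/10³ = -1458/125 kN
  M_B = -Pa²b/L² = -(-18)·6²·4/10² = 648/25 kN·m
Superposition: R_A = -96019/4000 kN, M_A = -158047/2400 kN·m, R_B = -271981/4000 kN, M_B = 90111/800 kN·m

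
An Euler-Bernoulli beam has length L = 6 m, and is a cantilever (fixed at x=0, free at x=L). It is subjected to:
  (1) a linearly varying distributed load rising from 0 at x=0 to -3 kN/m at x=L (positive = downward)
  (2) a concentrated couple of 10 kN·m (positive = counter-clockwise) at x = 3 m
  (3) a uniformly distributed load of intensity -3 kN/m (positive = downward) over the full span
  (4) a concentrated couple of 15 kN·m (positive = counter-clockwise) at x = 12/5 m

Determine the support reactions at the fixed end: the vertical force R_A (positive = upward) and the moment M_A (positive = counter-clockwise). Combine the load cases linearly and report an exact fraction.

Load 1 — triangular load w₀=-3 kN/m (0→w₀ over full span):
  R_A = w₀L/2 = (-3)·6/2 = -9 kN
  M_A = w₀L²/3 = (-3)·6²/3 = -36 kN·m
Load 2 — applied couple M₀=10 kN·m at a=3 m (b=L-a=3):
  R_A = 0 kN
  M_A = -M₀ = -10 kN·m
Load 3 — uniform load w=-3 kN/m over full span:
  R_A = wL = (-3)·6 = -18 kN
  M_A = wL²/2 = (-3)·6²/2 = -54 kN·m
Load 4 — applied couple M₀=15 kN·m at a=12/5 m (b=L-a=18/5):
  R_A = 0 kN
  M_A = -M₀ = -15 kN·m
Superposition: R_A = -27 kN, M_A = -115 kN·m

R_A = -27 kN, M_A = -115 kN·m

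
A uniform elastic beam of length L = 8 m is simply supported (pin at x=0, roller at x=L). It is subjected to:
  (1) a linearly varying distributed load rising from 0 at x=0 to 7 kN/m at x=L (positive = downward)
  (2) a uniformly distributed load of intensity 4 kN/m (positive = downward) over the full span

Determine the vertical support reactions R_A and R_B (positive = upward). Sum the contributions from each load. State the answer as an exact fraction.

R_A = 76/3 kN, R_B = 104/3 kN

Load 1 — triangular load w₀=7 kN/m (0→w₀ over full span):
  R_A = w₀L/6 = 7·8/6 = 28/3 kN
  R_B = w₀L/3 = 7·8/3 = 56/3 kN
Load 2 — uniform load w=4 kN/m over full span:
  R_A = wL/2 = 4·8/2 = 16 kN
  R_B = wL/2 = 4·8/2 = 16 kN
Superposition: R_A = 76/3 kN, R_B = 104/3 kN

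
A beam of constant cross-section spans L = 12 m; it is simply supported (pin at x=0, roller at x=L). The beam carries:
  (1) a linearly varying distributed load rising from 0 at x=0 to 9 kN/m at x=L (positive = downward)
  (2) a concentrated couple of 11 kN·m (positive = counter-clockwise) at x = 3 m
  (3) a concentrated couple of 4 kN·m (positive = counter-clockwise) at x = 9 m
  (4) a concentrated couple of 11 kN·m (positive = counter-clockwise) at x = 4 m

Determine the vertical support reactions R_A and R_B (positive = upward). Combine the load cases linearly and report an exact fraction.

Load 1 — triangular load w₀=9 kN/m (0→w₀ over full span):
  R_A = w₀L/6 = 9·12/6 = 18 kN
  R_B = w₀L/3 = 9·12/3 = 36 kN
Load 2 — applied couple M₀=11 kN·m at a=3 m (b=L-a=9):
  R_A = M₀/L = 11/12 kN
  R_B = -M₀/L = -11/12 kN
Load 3 — applied couple M₀=4 kN·m at a=9 m (b=L-a=3):
  R_A = M₀/L = 4/12 = 1/3 kN
  R_B = -M₀/L = -4/12 = -1/3 kN
Load 4 — applied couple M₀=11 kN·m at a=4 m (b=L-a=8):
  R_A = M₀/L = 11/12 kN
  R_B = -M₀/L = -11/12 kN
Superposition: R_A = 121/6 kN, R_B = 203/6 kN

R_A = 121/6 kN, R_B = 203/6 kN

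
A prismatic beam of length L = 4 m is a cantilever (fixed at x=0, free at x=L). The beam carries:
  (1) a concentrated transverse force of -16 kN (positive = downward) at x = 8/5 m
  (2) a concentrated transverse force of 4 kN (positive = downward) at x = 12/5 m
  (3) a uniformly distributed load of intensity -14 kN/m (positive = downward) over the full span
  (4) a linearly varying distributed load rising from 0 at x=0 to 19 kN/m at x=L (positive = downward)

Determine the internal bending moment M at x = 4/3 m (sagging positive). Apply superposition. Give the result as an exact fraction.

M(4/3) = -224/81 kN·m

Load 1 — point force P=-16 kN at a=8/5 m (b=L-a=12/5):
  M_1 = -P(a-x)  [x≤a] = -(-16)·((8/5)-(4/3)) = 64/15 kN·m
Load 2 — point force P=4 kN at a=12/5 m (b=L-a=8/5):
  M_2 = -P(a-x)  [x≤a] = -4·((12/5)-(4/3)) = -64/15 kN·m
Load 3 — uniform load w=-14 kN/m over full span:
  M_3 = -w(L-x)²/2 = -(-14)·(4-(4/3))²/2 = 448/9 kN·m
Load 4 — triangular load w₀=19 kN/m (0→w₀ over full span):
  M_4 = w₀Lx/2 - w₀L²/3 - w₀x³/(6L) = 19·4·(4/3)/2 - 19·4²/3 - 19·(4/3)³/(6·4) = -4256/81 kN·m
Superposition: M = Σ M_i = -224/81 kN·m ≈ -2.765432 kN·m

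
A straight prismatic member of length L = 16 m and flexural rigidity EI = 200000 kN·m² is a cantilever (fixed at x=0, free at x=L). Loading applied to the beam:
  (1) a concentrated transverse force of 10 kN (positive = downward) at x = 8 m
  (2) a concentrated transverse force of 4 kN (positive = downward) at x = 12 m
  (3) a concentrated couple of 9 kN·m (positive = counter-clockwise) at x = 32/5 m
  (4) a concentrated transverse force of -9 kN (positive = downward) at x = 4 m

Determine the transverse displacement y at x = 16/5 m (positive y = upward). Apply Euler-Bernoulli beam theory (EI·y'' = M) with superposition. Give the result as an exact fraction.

y(16/5) = -466/234375 m

Load 1 — point force P=10 kN at a=8 m (b=L-a=8):
  y_1 = -Px²(3a-x)/(6EI)  [x≤a] = -10·(16/5)²·(3·8-(16/5))/(6·200000) = -416/234375 m
Load 2 — point force P=4 kN at a=12 m (b=L-a=4):
  y_2 = -Px²(3a-x)/(6EI)  [x≤a] = -4·(16/5)²·(3·12-(16/5))/(6·200000) = -1312/1171875 m
Load 3 — applied couple M₀=9 kN·m at a=32/5 m (b=L-a=48/5):
  y_3 = M₀x²/(2EI)  [x≤a] = 9·(16/5)²/(2·200000) = 18/78125 m
Load 4 — point force P=-9 kN at a=4 m (b=L-a=12):
  y_4 = -Px²(3a-x)/(6EI)  [x≤a] = -(-9)·(16/5)²·(3·4-(16/5))/(6·200000) = 264/390625 m
Superposition: y = Σ y_i = -466/234375 m ≈ -0.001988 m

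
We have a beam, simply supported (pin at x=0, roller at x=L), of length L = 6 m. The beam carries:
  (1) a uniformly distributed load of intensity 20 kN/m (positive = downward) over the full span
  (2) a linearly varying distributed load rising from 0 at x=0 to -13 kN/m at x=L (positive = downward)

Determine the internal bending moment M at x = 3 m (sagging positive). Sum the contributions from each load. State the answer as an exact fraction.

Load 1 — uniform load w=20 kN/m over full span:
  M_1 = wx(L-x)/2 = 20·3·(6-3)/2 = 90 kN·m
Load 2 — triangular load w₀=-13 kN/m (0→w₀ over full span):
  M_2 = w₀Lx/6 - w₀x³/(6L) = (-13)·6·3/6 - (-13)·3³/(6·6) = -117/4 kN·m
Superposition: M = Σ M_i = 243/4 kN·m ≈ 60.750000 kN·m

M(3) = 243/4 kN·m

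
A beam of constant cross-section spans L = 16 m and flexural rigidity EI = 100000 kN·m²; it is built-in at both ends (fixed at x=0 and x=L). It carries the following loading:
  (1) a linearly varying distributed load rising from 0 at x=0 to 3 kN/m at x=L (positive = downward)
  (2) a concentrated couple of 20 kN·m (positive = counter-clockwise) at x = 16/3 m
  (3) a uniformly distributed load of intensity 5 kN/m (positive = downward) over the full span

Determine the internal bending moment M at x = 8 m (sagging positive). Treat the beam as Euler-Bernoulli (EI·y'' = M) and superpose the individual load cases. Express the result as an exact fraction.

Load 1 — triangular load w₀=3 kN/m (0→w₀ over full span):
  M_1 = 3w₀Lx/20 - w₀L²/30 - w₀x³/(6L) = 3·3·16·8/20 - 3·16²/30 - 3·8³/(6·16) = 16 kN·m
Load 2 — applied couple M₀=20 kN·m at a=16/3 m (b=L-a=32/3):
  M_2 = R_Ax - M_A - M₀  [x>a] with R_A=5/3, M_A=0 = (5/3)·8 - 0 - 20 = -20/3 kN·m
Load 3 — uniform load w=5 kN/m over full span:
  M_3 = wLx/2 - wL²/12 - wx²/2 = 5·16·8/2 - 5·16²/12 - 5·8²/2 = 160/3 kN·m
Superposition: M = Σ M_i = 188/3 kN·m ≈ 62.666667 kN·m

M(8) = 188/3 kN·m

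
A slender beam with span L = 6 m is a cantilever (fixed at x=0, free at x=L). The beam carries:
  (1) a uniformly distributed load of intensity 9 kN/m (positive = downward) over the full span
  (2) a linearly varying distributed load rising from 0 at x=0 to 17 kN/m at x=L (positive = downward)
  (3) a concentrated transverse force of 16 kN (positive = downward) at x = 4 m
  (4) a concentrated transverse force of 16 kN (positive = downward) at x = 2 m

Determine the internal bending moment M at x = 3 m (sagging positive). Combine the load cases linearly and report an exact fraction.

Load 1 — uniform load w=9 kN/m over full span:
  M_1 = -w(L-x)²/2 = -9·(6-3)²/2 = -81/2 kN·m
Load 2 — triangular load w₀=17 kN/m (0→w₀ over full span):
  M_2 = w₀Lx/2 - w₀L²/3 - w₀x³/(6L) = 17·6·3/2 - 17·6²/3 - 17·3³/(6·6) = -255/4 kN·m
Load 3 — point force P=16 kN at a=4 m (b=L-a=2):
  M_3 = -P(a-x)  [x≤a] = -16·(4-3) = -16 kN·m
Load 4 — point force P=16 kN at a=2 m (b=L-a=4):
  M_4 = 0  [x>a] = 0 kN·m
Superposition: M = Σ M_i = -481/4 kN·m ≈ -120.250000 kN·m

M(3) = -481/4 kN·m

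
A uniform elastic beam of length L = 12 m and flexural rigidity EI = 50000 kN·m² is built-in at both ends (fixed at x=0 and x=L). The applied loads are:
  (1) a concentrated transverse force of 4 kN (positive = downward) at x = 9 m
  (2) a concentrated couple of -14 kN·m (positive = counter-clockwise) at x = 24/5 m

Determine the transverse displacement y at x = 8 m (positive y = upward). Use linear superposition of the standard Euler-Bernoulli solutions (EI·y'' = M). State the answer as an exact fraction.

Load 1 — point force P=4 kN at a=9 m (b=L-a=3):
  y_1 = -Pb²x²(3aL-(3a+b)x)/(6L³EI)  [x≤a] = -4·3²·8²·(3·9·12-(3·9+3)·8)/(6·12³·50000) = -7/18750 m
Load 2 — applied couple M₀=-14 kN·m at a=24/5 m (b=L-a=36/5):
  y_2 = (R_Ax³/6 - M_Ax²/2 - M₀(x-a)²/2)/EI  [x>a] with R_A=-42/25, M_A=-42/25 = ((-42/25)·8³/6 - (-42/25)·8²/2 - (-14)·(8-(24/5))²/2)/50000 = -28/78125 m
Superposition: y = Σ y_i = -343/468750 m ≈ -0.000732 m

y(8) = -343/468750 m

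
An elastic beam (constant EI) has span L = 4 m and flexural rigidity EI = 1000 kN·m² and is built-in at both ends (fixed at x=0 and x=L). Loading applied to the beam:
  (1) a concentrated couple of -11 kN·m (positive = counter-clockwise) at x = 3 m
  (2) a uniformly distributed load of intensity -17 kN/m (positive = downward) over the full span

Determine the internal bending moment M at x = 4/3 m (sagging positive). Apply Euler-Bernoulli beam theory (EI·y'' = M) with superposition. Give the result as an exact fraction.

M(4/3) = -1187/144 kN·m

Load 1 — applied couple M₀=-11 kN·m at a=3 m (b=L-a=1):
  M_1 = R_Ax - M_A  [x≤a] with R_A=-99/32, M_A=-55/16 = (-99/32)·(4/3) - (-55/16) = -11/16 kN·m
Load 2 — uniform load w=-17 kN/m over full span:
  M_2 = wLx/2 - wL²/12 - wx²/2 = (-17)·4·(4/3)/2 - (-17)·4²/12 - (-17)·(4/3)²/2 = -68/9 kN·m
Superposition: M = Σ M_i = -1187/144 kN·m ≈ -8.243056 kN·m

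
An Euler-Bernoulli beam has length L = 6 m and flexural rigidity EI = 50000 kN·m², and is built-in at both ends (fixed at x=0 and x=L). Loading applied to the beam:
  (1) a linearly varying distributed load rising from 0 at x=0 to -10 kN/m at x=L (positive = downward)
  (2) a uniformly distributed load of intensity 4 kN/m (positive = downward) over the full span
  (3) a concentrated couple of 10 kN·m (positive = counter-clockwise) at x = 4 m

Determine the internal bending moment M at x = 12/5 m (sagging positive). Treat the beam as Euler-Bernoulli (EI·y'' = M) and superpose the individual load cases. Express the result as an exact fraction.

Load 1 — triangular load w₀=-10 kN/m (0→w₀ over full span):
  M_1 = 3w₀Lx/20 - w₀L²/30 - w₀x³/(6L) = 3·(-10)·6·(12/5)/20 - (-10)·6²/30 - (-10)·(12/5)³/(6·6) = -144/25 kN·m
Load 2 — uniform load w=4 kN/m over full span:
  M_2 = wLx/2 - wL²/12 - wx²/2 = 4·6·(12/5)/2 - 4·6²/12 - 4·(12/5)²/2 = 132/25 kN·m
Load 3 — applied couple M₀=10 kN·m at a=4 m (b=L-a=2):
  M_3 = R_Ax - M_A  [x≤a] with R_A=20/9, M_A=10/3 = (20/9)·(12/5) - (10/3) = 2 kN·m
Superposition: M = Σ M_i = 38/25 kN·m ≈ 1.520000 kN·m

M(12/5) = 38/25 kN·m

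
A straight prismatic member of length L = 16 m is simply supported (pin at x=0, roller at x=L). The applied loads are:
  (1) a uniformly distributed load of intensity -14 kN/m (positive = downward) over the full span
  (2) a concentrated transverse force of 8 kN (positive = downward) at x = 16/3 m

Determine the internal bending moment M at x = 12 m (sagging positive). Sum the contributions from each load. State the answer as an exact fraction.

Load 1 — uniform load w=-14 kN/m over full span:
  M_1 = wx(L-x)/2 = (-14)·12·(16-12)/2 = -336 kN·m
Load 2 — point force P=8 kN at a=16/3 m (b=L-a=32/3):
  M_2 = Pa(L-x)/L  [x>a] = 8·(16/3)·(16-12)/16 = 32/3 kN·m
Superposition: M = Σ M_i = -976/3 kN·m ≈ -325.333333 kN·m

M(12) = -976/3 kN·m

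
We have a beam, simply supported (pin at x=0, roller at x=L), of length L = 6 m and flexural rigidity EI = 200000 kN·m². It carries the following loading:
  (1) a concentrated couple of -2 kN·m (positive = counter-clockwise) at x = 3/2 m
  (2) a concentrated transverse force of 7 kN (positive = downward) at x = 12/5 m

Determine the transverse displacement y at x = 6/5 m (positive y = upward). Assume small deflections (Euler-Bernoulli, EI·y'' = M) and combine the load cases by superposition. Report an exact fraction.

y(6/5) = -1989/20000000 m

Load 1 — applied couple M₀=-2 kN·m at a=3/2 m (b=L-a=9/2):
  y_1 = (M₀x³/(6L)+C₁x)/EI  [x≤a] with C₁=M₀(3b²-L²)/(6L)=-11/8 = ((-2)·(6/5)³/(6·6)+(-11/8)·(6/5))/200000 = -873/100000000 m
Load 2 — point force P=7 kN at a=12/5 m (b=L-a=18/5):
  y_2 = -Pbx(L²-b²-x²)/(6LEI)  [x≤a] = -7·(18/5)·(6/5)·(6²-(18/5)²-(6/5)²)/(6·6·200000) = -567/6250000 m
Superposition: y = Σ y_i = -1989/20000000 m ≈ -0.000099 m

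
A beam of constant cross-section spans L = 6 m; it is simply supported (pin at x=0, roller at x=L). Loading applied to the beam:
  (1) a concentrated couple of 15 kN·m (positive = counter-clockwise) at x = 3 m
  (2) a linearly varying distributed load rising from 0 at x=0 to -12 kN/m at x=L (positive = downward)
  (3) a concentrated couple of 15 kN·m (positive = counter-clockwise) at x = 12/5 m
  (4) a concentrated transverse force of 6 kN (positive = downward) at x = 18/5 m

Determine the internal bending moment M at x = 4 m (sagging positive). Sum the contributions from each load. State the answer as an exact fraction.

M(4) = -442/15 kN·m

Load 1 — applied couple M₀=15 kN·m at a=3 m (b=L-a=3):
  M_1 = M₀x/L - M₀  [x>a] = 15·4/6 - 15 = -5 kN·m
Load 2 — triangular load w₀=-12 kN/m (0→w₀ over full span):
  M_2 = w₀Lx/6 - w₀x³/(6L) = (-12)·6·4/6 - (-12)·4³/(6·6) = -80/3 kN·m
Load 3 — applied couple M₀=15 kN·m at a=12/5 m (b=L-a=18/5):
  M_3 = M₀x/L - M₀  [x>a] = 15·4/6 - 15 = -5 kN·m
Load 4 — point force P=6 kN at a=18/5 m (b=L-a=12/5):
  M_4 = Pa(L-x)/L  [x>a] = 6·(18/5)·(6-4)/6 = 36/5 kN·m
Superposition: M = Σ M_i = -442/15 kN·m ≈ -29.466667 kN·m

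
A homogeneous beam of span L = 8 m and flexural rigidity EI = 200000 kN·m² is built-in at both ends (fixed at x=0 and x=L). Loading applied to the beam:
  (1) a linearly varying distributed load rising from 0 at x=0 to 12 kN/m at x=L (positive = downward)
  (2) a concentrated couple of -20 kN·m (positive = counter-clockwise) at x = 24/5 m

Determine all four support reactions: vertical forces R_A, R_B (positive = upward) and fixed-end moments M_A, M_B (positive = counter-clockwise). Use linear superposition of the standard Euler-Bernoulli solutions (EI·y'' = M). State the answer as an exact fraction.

Load 1 — triangular load w₀=12 kN/m (0→w₀ over full span):
  R_A = 3w₀L/20 = 3·12·8/20 = 72/5 kN
  M_A = w₀L²/30 = 12·8²/30 = 128/5 kN·m
  R_B = 7w₀L/20 = 7·12·8/20 = 168/5 kN
  M_B = -w₀L²/20 = -12·8²/20 = -192/5 kN·m
Load 2 — applied couple M₀=-20 kN·m at a=24/5 m (b=L-a=16/5):
  R_A = 6M₀ab/L³ = 6·(-20)·(24/5)·(16/5)/8³ = -18/5 kN
  M_A = M₀b(2a-b)/L² = (-20)·(16/5)·(2·(24/5)-(16/5))/8² = -32/5 kN·m
  R_B = -6M₀ab/L³ = -6·(-20)·(24/5)·(16/5)/8³ = 18/5 kN
  M_B = M₀a(2b-a)/L² = (-20)·(24/5)·(2·(16/5)-(24/5))/8² = -12/5 kN·m
Superposition: R_A = 54/5 kN, M_A = 96/5 kN·m, R_B = 186/5 kN, M_B = -204/5 kN·m

R_A = 54/5 kN, M_A = 96/5 kN·m, R_B = 186/5 kN, M_B = -204/5 kN·m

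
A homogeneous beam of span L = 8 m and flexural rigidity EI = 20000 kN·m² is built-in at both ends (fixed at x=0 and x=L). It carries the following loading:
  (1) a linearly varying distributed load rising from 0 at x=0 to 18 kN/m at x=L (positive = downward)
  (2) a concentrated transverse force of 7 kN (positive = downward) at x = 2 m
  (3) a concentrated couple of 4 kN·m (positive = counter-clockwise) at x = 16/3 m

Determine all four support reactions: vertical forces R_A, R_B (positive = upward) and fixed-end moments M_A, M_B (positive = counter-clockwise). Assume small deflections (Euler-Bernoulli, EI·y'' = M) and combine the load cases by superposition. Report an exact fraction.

R_A = 13523/480 kN, M_A = 5713/120 kN·m, R_B = 24397/480 kN, M_B = -2409/40 kN·m

Load 1 — triangular load w₀=18 kN/m (0→w₀ over full span):
  R_A = 3w₀L/20 = 3·18·8/20 = 108/5 kN
  M_A = w₀L²/30 = 18·8²/30 = 192/5 kN·m
  R_B = 7w₀L/20 = 7·18·8/20 = 252/5 kN
  M_B = -w₀L²/20 = -18·8²/20 = -288/5 kN·m
Load 2 — point force P=7 kN at a=2 m (b=L-a=6):
  R_A = Pb²(3a+b)/L³ = 7·6²·(3·2+6)/8³ = 189/32 kN
  M_A = Pab²/L² = 7·2·6²/8² = 63/8 kN·m
  R_B = Pa²(a+3b)/L³ = 7·2²·(2+3·6)/8³ = 35/32 kN
  M_B = -Pa²b/L² = -7·2²·6/8² = -21/8 kN·m
Load 3 — applied couple M₀=4 kN·m at a=16/3 m (b=L-a=8/3):
  R_A = 6M₀ab/L³ = 6·4·(16/3)·(8/3)/8³ = 2/3 kN
  M_A = M₀b(2a-b)/L² = 4·(8/3)·(2·(16/3)-(8/3))/8² = 4/3 kN·m
  R_B = -6M₀ab/L³ = -6·4·(16/3)·(8/3)/8³ = -2/3 kN
  M_B = M₀a(2b-a)/L² = 4·(16/3)·(2·(8/3)-(16/3))/8² = 0 kN·m
Superposition: R_A = 13523/480 kN, M_A = 5713/120 kN·m, R_B = 24397/480 kN, M_B = -2409/40 kN·m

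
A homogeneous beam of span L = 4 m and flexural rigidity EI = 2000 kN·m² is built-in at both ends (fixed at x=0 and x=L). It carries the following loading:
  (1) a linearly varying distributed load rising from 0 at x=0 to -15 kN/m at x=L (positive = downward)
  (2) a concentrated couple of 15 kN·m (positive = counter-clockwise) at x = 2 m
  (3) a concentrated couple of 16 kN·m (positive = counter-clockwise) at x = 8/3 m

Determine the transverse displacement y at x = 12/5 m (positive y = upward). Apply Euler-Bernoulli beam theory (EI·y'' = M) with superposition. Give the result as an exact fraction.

Load 1 — triangular load w₀=-15 kN/m (0→w₀ over full span):
  y_1 = -w₀x²(L-x)²(x+2L)/(120LEI) = -(-15)·(12/5)²·(4-(12/5))²·((12/5)+2·4)/(120·4·2000) = 936/390625 m
Load 2 — applied couple M₀=15 kN·m at a=2 m (b=L-a=2):
  y_2 = (R_Ax³/6 - M_Ax²/2 - M₀(x-a)²/2)/EI  [x>a] with R_A=45/8, M_A=15/4 = ((45/8)·(12/5)³/6 - (15/4)·(12/5)²/2 - 15·((12/5)-2)²/2)/2000 = 3/6250 m
Load 3 — applied couple M₀=16 kN·m at a=8/3 m (b=L-a=4/3):
  y_3 = (R_Ax³/6 - M_Ax²/2)/EI  [x≤a] with R_A=16/3, M_A=16/3 = ((16/3)·(12/5)³/6 - (16/3)·(12/5)²/2)/2000 = -24/15625 m
Superposition: y = Σ y_i = 1047/781250 m ≈ 0.001340 m

y(12/5) = 1047/781250 m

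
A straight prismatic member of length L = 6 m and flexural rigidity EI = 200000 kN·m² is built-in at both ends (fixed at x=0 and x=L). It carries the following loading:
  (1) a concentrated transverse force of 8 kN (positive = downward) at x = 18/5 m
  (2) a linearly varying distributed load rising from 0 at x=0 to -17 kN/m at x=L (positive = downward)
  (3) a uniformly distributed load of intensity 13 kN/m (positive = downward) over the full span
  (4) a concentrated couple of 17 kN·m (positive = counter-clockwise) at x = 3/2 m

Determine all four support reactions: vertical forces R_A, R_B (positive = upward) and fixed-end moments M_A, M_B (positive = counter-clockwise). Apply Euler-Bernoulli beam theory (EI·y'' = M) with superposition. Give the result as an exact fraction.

R_A = 59407/2000 kN, M_A = 40041/2000 kN·m, R_B = 10593/2000 kN, M_B = -19999/2000 kN·m

Load 1 — point force P=8 kN at a=18/5 m (b=L-a=12/5):
  R_A = Pb²(3a+b)/L³ = 8·(12/5)²·(3·(18/5)+(12/5))/6³ = 352/125 kN
  M_A = Pab²/L² = 8·(18/5)·(12/5)²/6² = 576/125 kN·m
  R_B = Pa²(a+3b)/L³ = 8·(18/5)²·((18/5)+3·(12/5))/6³ = 648/125 kN
  M_B = -Pa²b/L² = -8·(18/5)²·(12/5)/6² = -864/125 kN·m
Load 2 — triangular load w₀=-17 kN/m (0→w₀ over full span):
  R_A = 3w₀L/20 = 3·(-17)·6/20 = -153/10 kN
  M_A = w₀L²/30 = (-17)·6²/30 = -102/5 kN·m
  R_B = 7w₀L/20 = 7·(-17)·6/20 = -357/10 kN
  M_B = -w₀L²/20 = -(-17)·6²/20 = 153/5 kN·m
Load 3 — uniform load w=13 kN/m over full span:
  R_A = wL/2 = 13·6/2 = 39 kN
  M_A = wL²/12 = 13·6²/12 = 39 kN·m
  R_B = wL/2 = 13·6/2 = 39 kN
  M_B = -wL²/12 = -13·6²/12 = -39 kN·m
Load 4 — applied couple M₀=17 kN·m at a=3/2 m (b=L-a=9/2):
  R_A = 6M₀ab/L³ = 6·17·(3/2)·(9/2)/6³ = 51/16 kN
  M_A = M₀b(2a-b)/L² = 17·(9/2)·(2·(3/2)-(9/2))/6² = -51/16 kN·m
  R_B = -6M₀ab/L³ = -6·17·(3/2)·(9/2)/6³ = -51/16 kN
  M_B = M₀a(2b-a)/L² = 17·(3/2)·(2·(9/2)-(3/2))/6² = 85/16 kN·m
Superposition: R_A = 59407/2000 kN, M_A = 40041/2000 kN·m, R_B = 10593/2000 kN, M_B = -19999/2000 kN·m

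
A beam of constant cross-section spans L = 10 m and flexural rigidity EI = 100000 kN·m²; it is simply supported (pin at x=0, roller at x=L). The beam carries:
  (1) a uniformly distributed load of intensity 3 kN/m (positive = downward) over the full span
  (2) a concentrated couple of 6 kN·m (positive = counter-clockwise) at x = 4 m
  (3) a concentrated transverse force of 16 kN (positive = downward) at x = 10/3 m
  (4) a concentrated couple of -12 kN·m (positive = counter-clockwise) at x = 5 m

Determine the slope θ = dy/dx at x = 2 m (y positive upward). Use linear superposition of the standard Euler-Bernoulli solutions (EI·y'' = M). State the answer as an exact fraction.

Load 1 — uniform load w=3 kN/m over full span:
  θ_1 = -w(L³-6Lx²+4x³)/(24EI) = -3·(10³-6·10·2²+4·2³)/(24·100000) = -99/100000 rad
Load 2 — applied couple M₀=6 kN·m at a=4 m (b=L-a=6):
  θ_2 = (M₀x²/(2L)+C₁)/EI  [x≤a] with C₁=M₀(3b²-L²)/(6L)=4/5 = (6·2²/(2·10)+(4/5))/100000 = 1/50000 rad
Load 3 — point force P=16 kN at a=10/3 m (b=L-a=20/3):
  θ_3 = -Pb(L²-b²-3x²)/(6LEI)  [x≤a] = -16·(20/3)·(10²-(20/3)²-3·2²)/(6·10·100000) = -196/253125 rad
Load 4 — applied couple M₀=-12 kN·m at a=5 m (b=L-a=5):
  θ_4 = (M₀x²/(2L)+C₁)/EI  [x≤a] with C₁=M₀(3b²-L²)/(6L)=5 = ((-12)·2²/(2·10)+5)/100000 = 13/500000 rad
Superposition: θ = Σ θ_i = -8699/5062500 rad ≈ -0.001718 rad

θ(2) = -8699/5062500 rad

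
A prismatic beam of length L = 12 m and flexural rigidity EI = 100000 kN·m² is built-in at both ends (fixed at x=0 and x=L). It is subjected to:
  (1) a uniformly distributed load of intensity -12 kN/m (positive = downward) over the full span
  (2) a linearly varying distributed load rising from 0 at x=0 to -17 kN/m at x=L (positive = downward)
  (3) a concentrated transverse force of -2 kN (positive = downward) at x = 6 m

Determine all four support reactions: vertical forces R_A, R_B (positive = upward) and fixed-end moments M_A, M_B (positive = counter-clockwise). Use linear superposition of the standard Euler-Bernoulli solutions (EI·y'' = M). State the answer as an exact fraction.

R_A = -518/5 kN, M_A = -1143/5 kN·m, R_B = -722/5 kN, M_B = 1347/5 kN·m

Load 1 — uniform load w=-12 kN/m over full span:
  R_A = wL/2 = (-12)·12/2 = -72 kN
  M_A = wL²/12 = (-12)·12²/12 = -144 kN·m
  R_B = wL/2 = (-12)·12/2 = -72 kN
  M_B = -wL²/12 = -(-12)·12²/12 = 144 kN·m
Load 2 — triangular load w₀=-17 kN/m (0→w₀ over full span):
  R_A = 3w₀L/20 = 3·(-17)·12/20 = -153/5 kN
  M_A = w₀L²/30 = (-17)·12²/30 = -408/5 kN·m
  R_B = 7w₀L/20 = 7·(-17)·12/20 = -357/5 kN
  M_B = -w₀L²/20 = -(-17)·12²/20 = 612/5 kN·m
Load 3 — point force P=-2 kN at a=6 m (b=L-a=6):
  R_A = Pb²(3a+b)/L³ = (-2)·6²·(3·6+6)/12³ = -1 kN
  M_A = Pab²/L² = (-2)·6·6²/12² = -3 kN·m
  R_B = Pa²(a+3b)/L³ = (-2)·6²·(6+3·6)/12³ = -1 kN
  M_B = -Pa²b/L² = -(-2)·6²·6/12² = 3 kN·m
Superposition: R_A = -518/5 kN, M_A = -1143/5 kN·m, R_B = -722/5 kN, M_B = 1347/5 kN·m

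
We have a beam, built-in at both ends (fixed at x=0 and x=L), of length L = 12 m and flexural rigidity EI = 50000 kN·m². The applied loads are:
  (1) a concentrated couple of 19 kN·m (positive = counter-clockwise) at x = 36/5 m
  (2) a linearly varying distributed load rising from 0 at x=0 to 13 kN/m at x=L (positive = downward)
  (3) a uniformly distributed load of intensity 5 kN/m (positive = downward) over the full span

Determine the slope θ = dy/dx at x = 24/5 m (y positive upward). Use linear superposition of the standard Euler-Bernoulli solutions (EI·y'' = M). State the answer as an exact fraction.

θ(24/5) = -714/390625 rad

Load 1 — applied couple M₀=19 kN·m at a=36/5 m (b=L-a=24/5):
  θ_1 = (R_Ax²/2 - M_Ax)/EI  [x≤a] with R_A=57/25, M_A=152/25 = ((57/25)·(24/5)²/2 - (152/25)·(24/5))/50000 = -114/1953125 rad
Load 2 — triangular load w₀=13 kN/m (0→w₀ over full span):
  θ_2 = -w₀(2x(L-x)(L-2x)(x+2L)+x²(L-x)²)/(120LEI) = -13·(2·(24/5)·(12-(24/5))·(12-2·(24/5))·((24/5)+2·12)+(24/5)²·(12-(24/5))²)/(120·12·50000) = -2106/1953125 rad
Load 3 — uniform load w=5 kN/m over full span:
  θ_3 = -wx(L-x)(L-2x)/(12EI) = -5·(24/5)·(12-(24/5))·(12-2·(24/5))/(12·50000) = -54/78125 rad
Superposition: θ = Σ θ_i = -714/390625 rad ≈ -0.001828 rad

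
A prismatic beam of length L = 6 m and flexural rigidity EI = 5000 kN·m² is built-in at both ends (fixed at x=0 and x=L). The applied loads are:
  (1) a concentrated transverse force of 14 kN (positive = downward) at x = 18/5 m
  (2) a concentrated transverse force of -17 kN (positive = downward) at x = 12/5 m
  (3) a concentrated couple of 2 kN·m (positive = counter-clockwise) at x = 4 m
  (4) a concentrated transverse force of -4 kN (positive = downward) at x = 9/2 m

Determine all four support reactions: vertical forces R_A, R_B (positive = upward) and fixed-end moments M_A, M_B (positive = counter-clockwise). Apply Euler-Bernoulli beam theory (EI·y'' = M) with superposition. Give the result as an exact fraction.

Load 1 — point force P=14 kN at a=18/5 m (b=L-a=12/5):
  R_A = Pb²(3a+b)/L³ = 14·(12/5)²·(3·(18/5)+(12/5))/6³ = 616/125 kN
  M_A = Pab²/L² = 14·(18/5)·(12/5)²/6² = 1008/125 kN·m
  R_B = Pa²(a+3b)/L³ = 14·(18/5)²·((18/5)+3·(12/5))/6³ = 1134/125 kN
  M_B = -Pa²b/L² = -14·(18/5)²·(12/5)/6² = -1512/125 kN·m
Load 2 — point force P=-17 kN at a=12/5 m (b=L-a=18/5):
  R_A = Pb²(3a+b)/L³ = (-17)·(18/5)²·(3·(12/5)+(18/5))/6³ = -1377/125 kN
  M_A = Pab²/L² = (-17)·(12/5)·(18/5)²/6² = -1836/125 kN·m
  R_B = Pa²(a+3b)/L³ = (-17)·(12/5)²·((12/5)+3·(18/5))/6³ = -748/125 kN
  M_B = -Pa²b/L² = -(-17)·(12/5)²·(18/5)/6² = 1224/125 kN·m
Load 3 — applied couple M₀=2 kN·m at a=4 m (b=L-a=2):
  R_A = 6M₀ab/L³ = 6·2·4·2/6³ = 4/9 kN
  M_A = M₀b(2a-b)/L² = 2·2·(2·4-2)/6² = 2/3 kN·m
  R_B = -6M₀ab/L³ = -6·2·4·2/6³ = -4/9 kN
  M_B = M₀a(2b-a)/L² = 2·4·(2·2-4)/6² = 0 kN·m
Load 4 — point force P=-4 kN at a=9/2 m (b=L-a=3/2):
  R_A = Pb²(3a+b)/L³ = (-4)·(3/2)²·(3·(9/2)+(3/2))/6³ = -5/8 kN
  M_A = Pab²/L² = (-4)·(9/2)·(3/2)²/6² = -9/8 kN·m
  R_B = Pa²(a+3b)/L³ = (-4)·(9/2)²·((9/2)+3·(3/2))/6³ = -27/8 kN
  M_B = -Pa²b/L² = -(-4)·(9/2)²·(3/2)/6² = 27/8 kN·m
Superposition: R_A = -56417/9000 kN, M_A = -21247/3000 kN·m, R_B = -6583/9000 kN, M_B = 1071/1000 kN·m

R_A = -56417/9000 kN, M_A = -21247/3000 kN·m, R_B = -6583/9000 kN, M_B = 1071/1000 kN·m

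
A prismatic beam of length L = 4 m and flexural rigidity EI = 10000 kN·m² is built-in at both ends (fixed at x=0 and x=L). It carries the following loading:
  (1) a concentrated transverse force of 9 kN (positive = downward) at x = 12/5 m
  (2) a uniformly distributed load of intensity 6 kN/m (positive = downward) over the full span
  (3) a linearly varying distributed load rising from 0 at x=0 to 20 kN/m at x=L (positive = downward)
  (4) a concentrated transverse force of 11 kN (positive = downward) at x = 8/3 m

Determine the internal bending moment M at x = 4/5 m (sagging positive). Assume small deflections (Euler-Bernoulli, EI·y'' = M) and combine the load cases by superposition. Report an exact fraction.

Load 1 — point force P=9 kN at a=12/5 m (b=L-a=8/5):
  M_1 = Pb²(3a+b)x/L³ - Pab²/L²  [x≤a] = 9·(8/5)²·(3·(12/5)+(8/5))·(4/5)/4³ - 9·(12/5)·(8/5)²/4² = -576/625 kN·m
Load 2 — uniform load w=6 kN/m over full span:
  M_2 = wLx/2 - wL²/12 - wx²/2 = 6·4·(4/5)/2 - 6·4²/12 - 6·(4/5)²/2 = -8/25 kN·m
Load 3 — triangular load w₀=20 kN/m (0→w₀ over full span):
  M_3 = 3w₀Lx/20 - w₀L²/30 - w₀x³/(6L) = 3·20·4·(4/5)/20 - 20·4²/30 - 20·(4/5)³/(6·4) = -112/75 kN·m
Load 4 — point force P=11 kN at a=8/3 m (b=L-a=4/3):
  M_4 = Pb²(3a+b)x/L³ - Pab²/L²  [x≤a] = 11·(4/3)²·(3·(8/3)+(4/3))·(4/5)/4³ - 11·(8/3)·(4/3)²/4² = -44/45 kN·m
Superposition: M = Σ M_i = -20884/5625 kN·m ≈ -3.712711 kN·m

M(4/5) = -20884/5625 kN·m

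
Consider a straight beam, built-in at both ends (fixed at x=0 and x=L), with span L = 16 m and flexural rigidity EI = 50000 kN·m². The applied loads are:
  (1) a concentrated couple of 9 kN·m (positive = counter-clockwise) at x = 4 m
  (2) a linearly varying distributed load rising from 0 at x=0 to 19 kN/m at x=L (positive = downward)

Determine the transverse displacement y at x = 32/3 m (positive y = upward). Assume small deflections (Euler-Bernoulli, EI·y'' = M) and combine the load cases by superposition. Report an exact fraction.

y(32/3) = -611657/22781250 m

Load 1 — applied couple M₀=9 kN·m at a=4 m (b=L-a=12):
  y_1 = (R_Ax³/6 - M_Ax²/2 - M₀(x-a)²/2)/EI  [x>a] with R_A=81/128, M_A=-27/16 = ((81/128)·(32/3)³/6 - (-27/16)·(32/3)²/2 - 9·((32/3)-4)²/2)/50000 = 3/6250 m
Load 2 — triangular load w₀=19 kN/m (0→w₀ over full span):
  y_2 = -w₀x²(L-x)²(x+2L)/(120LEI) = -19·(32/3)²·(16-(32/3))²·((32/3)+2·16)/(120·16·50000) = -311296/11390625 m
Superposition: y = Σ y_i = -611657/22781250 m ≈ -0.026849 m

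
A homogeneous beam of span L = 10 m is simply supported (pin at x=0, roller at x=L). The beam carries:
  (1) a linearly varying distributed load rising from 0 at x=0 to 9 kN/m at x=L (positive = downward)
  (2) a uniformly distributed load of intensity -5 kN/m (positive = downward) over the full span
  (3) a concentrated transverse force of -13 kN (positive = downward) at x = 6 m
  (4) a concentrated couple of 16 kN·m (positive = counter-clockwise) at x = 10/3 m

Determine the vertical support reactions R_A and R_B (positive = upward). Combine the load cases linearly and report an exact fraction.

Load 1 — triangular load w₀=9 kN/m (0→w₀ over full span):
  R_A = w₀L/6 = 9·10/6 = 15 kN
  R_B = w₀L/3 = 9·10/3 = 30 kN
Load 2 — uniform load w=-5 kN/m over full span:
  R_A = wL/2 = (-5)·10/2 = -25 kN
  R_B = wL/2 = (-5)·10/2 = -25 kN
Load 3 — point force P=-13 kN at a=6 m (b=L-a=4):
  R_A = Pb/L = (-13)·4/10 = -26/5 kN
  R_B = Pa/L = (-13)·6/10 = -39/5 kN
Load 4 — applied couple M₀=16 kN·m at a=10/3 m (b=L-a=20/3):
  R_A = M₀/L = 16/10 = 8/5 kN
  R_B = -M₀/L = -16/10 = -8/5 kN
Superposition: R_A = -68/5 kN, R_B = -22/5 kN

R_A = -68/5 kN, R_B = -22/5 kN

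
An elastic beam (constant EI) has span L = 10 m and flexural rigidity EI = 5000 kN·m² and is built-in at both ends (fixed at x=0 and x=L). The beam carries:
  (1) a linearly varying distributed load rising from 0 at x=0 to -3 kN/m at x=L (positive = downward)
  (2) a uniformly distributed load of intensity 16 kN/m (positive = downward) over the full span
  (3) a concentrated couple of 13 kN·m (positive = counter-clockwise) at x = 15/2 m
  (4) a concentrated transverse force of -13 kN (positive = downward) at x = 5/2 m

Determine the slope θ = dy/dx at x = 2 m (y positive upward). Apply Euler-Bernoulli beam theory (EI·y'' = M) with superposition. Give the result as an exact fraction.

θ(2) = -859/40000 rad

Load 1 — triangular load w₀=-3 kN/m (0→w₀ over full span):
  θ_1 = -w₀(2x(L-x)(L-2x)(x+2L)+x²(L-x)²)/(120LEI) = -(-3)·(2·2·(10-2)·(10-2·2)·(2+2·10)+2²·(10-2)²)/(120·10·5000) = 7/3125 rad
Load 2 — uniform load w=16 kN/m over full span:
  θ_2 = -wx(L-x)(L-2x)/(12EI) = -16·2·(10-2)·(10-2·2)/(12·5000) = -16/625 rad
Load 3 — applied couple M₀=13 kN·m at a=15/2 m (b=L-a=5/2):
  θ_3 = (R_Ax²/2 - M_Ax)/EI  [x≤a] with R_A=117/80, M_A=65/16 = ((117/80)·2²/2 - (65/16)·2)/5000 = -13/12500 rad
Load 4 — point force P=-13 kN at a=5/2 m (b=L-a=15/2):
  θ_4 = -Pb²x(2aL-(3a+b)x)/(2L³EI)  [x≤a] = -(-13)·(15/2)²·2·(2·(5/2)·10-(3·(5/2)+(15/2))·2)/(2·10³·5000) = 117/40000 rad
Superposition: θ = Σ θ_i = -859/40000 rad ≈ -0.021475 rad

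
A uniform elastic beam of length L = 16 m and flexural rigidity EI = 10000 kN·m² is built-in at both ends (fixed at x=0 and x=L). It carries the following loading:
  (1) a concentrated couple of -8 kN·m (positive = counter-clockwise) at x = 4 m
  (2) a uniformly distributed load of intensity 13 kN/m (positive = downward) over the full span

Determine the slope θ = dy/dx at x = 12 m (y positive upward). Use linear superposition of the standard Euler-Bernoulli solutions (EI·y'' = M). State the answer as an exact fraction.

Load 1 — applied couple M₀=-8 kN·m at a=4 m (b=L-a=12):
  θ_1 = (R_Ax²/2 - M_Ax - M₀(x-a))/EI  [x>a] with R_A=-9/16, M_A=3/2 = ((-9/16)·12²/2 - (3/2)·12 - (-8)·(12-4))/10000 = 11/20000 rad
Load 2 — uniform load w=13 kN/m over full span:
  θ_2 = -wx(L-x)(L-2x)/(12EI) = -13·12·(16-12)·(16-2·12)/(12·10000) = 26/625 rad
Superposition: θ = Σ θ_i = 843/20000 rad ≈ 0.042150 rad

θ(12) = 843/20000 rad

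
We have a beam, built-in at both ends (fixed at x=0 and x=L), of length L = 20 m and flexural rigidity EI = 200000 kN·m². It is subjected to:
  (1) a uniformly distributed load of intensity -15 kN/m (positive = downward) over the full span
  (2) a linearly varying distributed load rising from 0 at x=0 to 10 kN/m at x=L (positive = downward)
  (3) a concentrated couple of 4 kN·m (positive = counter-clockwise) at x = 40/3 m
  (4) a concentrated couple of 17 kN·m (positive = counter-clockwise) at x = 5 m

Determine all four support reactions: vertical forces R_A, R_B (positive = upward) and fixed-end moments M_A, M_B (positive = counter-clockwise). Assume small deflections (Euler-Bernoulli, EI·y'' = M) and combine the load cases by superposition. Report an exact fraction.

R_A = -57013/480 kN, M_A = -17689/48 kN·m, R_B = -38987/480 kN, M_B = 4885/16 kN·m

Load 1 — uniform load w=-15 kN/m over full span:
  R_A = wL/2 = (-15)·20/2 = -150 kN
  M_A = wL²/12 = (-15)·20²/12 = -500 kN·m
  R_B = wL/2 = (-15)·20/2 = -150 kN
  M_B = -wL²/12 = -(-15)·20²/12 = 500 kN·m
Load 2 — triangular load w₀=10 kN/m (0→w₀ over full span):
  R_A = 3w₀L/20 = 3·10·20/20 = 30 kN
  M_A = w₀L²/30 = 10·20²/30 = 400/3 kN·m
  R_B = 7w₀L/20 = 7·10·20/20 = 70 kN
  M_B = -w₀L²/20 = -10·20²/20 = -200 kN·m
Load 3 — applied couple M₀=4 kN·m at a=40/3 m (b=L-a=20/3):
  R_A = 6M₀ab/L³ = 6·4·(40/3)·(20/3)/20³ = 4/15 kN
  M_A = M₀b(2a-b)/L² = 4·(20/3)·(2·(40/3)-(20/3))/20² = 4/3 kN·m
  R_B = -6M₀ab/L³ = -6·4·(40/3)·(20/3)/20³ = -4/15 kN
  M_B = M₀a(2b-a)/L² = 4·(40/3)·(2·(20/3)-(40/3))/20² = 0 kN·m
Load 4 — applied couple M₀=17 kN·m at a=5 m (b=L-a=15):
  R_A = 6M₀ab/L³ = 6·17·5·15/20³ = 153/160 kN
  M_A = M₀b(2a-b)/L² = 17·15·(2·5-15)/20² = -51/16 kN·m
  R_B = -6M₀ab/L³ = -6·17·5·15/20³ = -153/160 kN
  M_B = M₀a(2b-a)/L² = 17·5·(2·15-5)/20² = 85/16 kN·m
Superposition: R_A = -57013/480 kN, M_A = -17689/48 kN·m, R_B = -38987/480 kN, M_B = 4885/16 kN·m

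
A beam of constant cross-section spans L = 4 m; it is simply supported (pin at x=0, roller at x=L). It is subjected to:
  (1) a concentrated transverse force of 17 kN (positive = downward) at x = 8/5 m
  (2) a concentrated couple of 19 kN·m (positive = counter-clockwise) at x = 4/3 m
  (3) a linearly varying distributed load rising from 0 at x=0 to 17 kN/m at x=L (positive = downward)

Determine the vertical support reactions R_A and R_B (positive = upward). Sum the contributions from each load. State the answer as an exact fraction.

Load 1 — point force P=17 kN at a=8/5 m (b=L-a=12/5):
  R_A = Pb/L = 17·(12/5)/4 = 51/5 kN
  R_B = Pa/L = 17·(8/5)/4 = 34/5 kN
Load 2 — applied couple M₀=19 kN·m at a=4/3 m (b=L-a=8/3):
  R_A = M₀/L = 19/4 kN
  R_B = -M₀/L = -19/4 kN
Load 3 — triangular load w₀=17 kN/m (0→w₀ over full span):
  R_A = w₀L/6 = 17·4/6 = 34/3 kN
  R_B = w₀L/3 = 17·4/3 = 68/3 kN
Superposition: R_A = 1577/60 kN, R_B = 1483/60 kN

R_A = 1577/60 kN, R_B = 1483/60 kN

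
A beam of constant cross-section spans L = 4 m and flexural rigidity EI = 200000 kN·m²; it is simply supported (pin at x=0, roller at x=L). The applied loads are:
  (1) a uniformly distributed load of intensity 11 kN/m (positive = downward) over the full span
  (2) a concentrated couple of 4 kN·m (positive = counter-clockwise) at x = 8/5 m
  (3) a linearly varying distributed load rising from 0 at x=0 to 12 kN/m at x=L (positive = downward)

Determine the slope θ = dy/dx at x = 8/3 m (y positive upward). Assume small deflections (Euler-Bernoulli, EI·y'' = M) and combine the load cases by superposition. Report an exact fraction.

θ(8/3) = 5269/50625000 rad

Load 1 — uniform load w=11 kN/m over full span:
  θ_1 = -w(L³-6Lx²+4x³)/(24EI) = -11·(4³-6·4·(8/3)²+4·(8/3)³)/(24·200000) = 143/2025000 rad
Load 2 — applied couple M₀=4 kN·m at a=8/5 m (b=L-a=12/5):
  θ_2 = (M₀x²/(2L)-M₀(x-a)+C₁)/EI  [x>a] with C₁=M₀(3b²-L²)/(6L)=16/75 = (4·(8/3)²/(2·4)-4·((8/3)-(8/5))+(16/75))/200000 = -7/2812500 rad
Load 3 — triangular load w₀=12 kN/m (0→w₀ over full span):
  θ_3 = -w₀(7L⁴-30L²x²+15x⁴)/(360LEI) = -12·(7·4⁴-30·4²·(8/3)²+15·(8/3)⁴)/(360·4·200000) = 91/2531250 rad
Superposition: θ = Σ θ_i = 5269/50625000 rad ≈ 0.000104 rad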